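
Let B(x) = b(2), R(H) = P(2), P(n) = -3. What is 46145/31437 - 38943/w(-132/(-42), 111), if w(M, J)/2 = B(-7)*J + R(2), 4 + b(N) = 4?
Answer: 408175987/62874 ≈ 6492.0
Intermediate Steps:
R(H) = -3
b(N) = 0 (b(N) = -4 + 4 = 0)
B(x) = 0
w(M, J) = -6 (w(M, J) = 2*(0*J - 3) = 2*(0 - 3) = 2*(-3) = -6)
46145/31437 - 38943/w(-132/(-42), 111) = 46145/31437 - 38943/(-6) = 46145*(1/31437) - 38943*(-⅙) = 46145/31437 + 12981/2 = 408175987/62874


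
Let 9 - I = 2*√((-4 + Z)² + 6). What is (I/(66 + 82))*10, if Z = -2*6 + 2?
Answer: 45/74 - 5*√202/37 ≈ -1.3125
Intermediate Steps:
Z = -10 (Z = -12 + 2 = -10)
I = 9 - 2*√202 (I = 9 - 2*√((-4 - 10)² + 6) = 9 - 2*√((-14)² + 6) = 9 - 2*√(196 + 6) = 9 - 2*√202 ≈ -19.425)
(I/(66 + 82))*10 = ((9 - 2*√202)/(66 + 82))*10 = ((9 - 2*√202)/148)*10 = (9/148 - √202/74)*10 = 45/74 - 5*√202/37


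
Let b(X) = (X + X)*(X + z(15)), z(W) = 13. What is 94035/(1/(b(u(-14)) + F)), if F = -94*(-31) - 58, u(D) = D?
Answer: 271196940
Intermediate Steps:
b(X) = 2*X*(13 + X) (b(X) = (X + X)*(X + 13) = (2*X)*(13 + X) = 2*X*(13 + X))
F = 2856 (F = 2914 - 58 = 2856)
94035/(1/(b(u(-14)) + F)) = 94035/(1/(2*(-14)*(13 - 14) + 2856)) = 94035/(1/(2*(-14)*(-1) + 2856)) = 94035/(1/(28 + 2856)) = 94035/(1/2884) = 94035*2884 = 271196940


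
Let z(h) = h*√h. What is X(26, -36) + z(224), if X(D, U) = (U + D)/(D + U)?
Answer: 1 + 896*√14 ≈ 3353.5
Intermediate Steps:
z(h) = h^(3/2)
X(D, U) = 1 (X(D, U) = (D + U)/(D + U) = 1)
X(26, -36) + z(224) = 1 + 224^(3/2) = 1 + 896*√14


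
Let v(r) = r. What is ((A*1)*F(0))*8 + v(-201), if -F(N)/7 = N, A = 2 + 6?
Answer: -201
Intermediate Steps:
A = 8
F(N) = -7*N
((A*1)*F(0))*8 + v(-201) = ((8*1)*(-7*0))*8 - 201 = (8*0)*8 - 201 = 0*8 - 201 = 0 - 201 = -201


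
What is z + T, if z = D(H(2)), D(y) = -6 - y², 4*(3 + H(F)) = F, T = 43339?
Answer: 173307/4 ≈ 43327.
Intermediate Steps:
H(F) = -3 + F/4
z = -49/4 (z = -6 - (-3 + (¼)*2)² = -6 - (-3 + ½)² = -6 - (-5/2)² = -6 - 1*25/4 = -6 - 25/4 = -49/4 ≈ -12.250)
z + T = -49/4 + 43339 = 173307/4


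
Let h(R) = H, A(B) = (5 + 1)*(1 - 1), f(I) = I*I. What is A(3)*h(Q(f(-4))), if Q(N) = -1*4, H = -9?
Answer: 0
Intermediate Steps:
f(I) = I²
A(B) = 0 (A(B) = 6*0 = 0)
Q(N) = -4
h(R) = -9
A(3)*h(Q(f(-4))) = 0*(-9) = 0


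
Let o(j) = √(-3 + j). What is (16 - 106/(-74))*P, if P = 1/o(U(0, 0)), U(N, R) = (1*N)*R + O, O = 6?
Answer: 215*√3/37 ≈ 10.065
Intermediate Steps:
U(N, R) = 6 + N*R (U(N, R) = (1*N)*R + 6 = N*R + 6 = 6 + N*R)
P = √3/3 (P = 1/(√(-3 + (6 + 0*0))) = 1/(√(-3 + (6 + 0))) = 1/(√(-3 + 6)) = 1/(√3) = √3/3 ≈ 0.57735)
(16 - 106/(-74))*P = (16 - 106/(-74))*(√3/3) = (16 - 106*(-1)/74)*(√3/3) = (16 - 53*(-1/37))*(√3/3) = (16 + 53/37)*(√3/3) = 645*(√3/3)/37 = 215*√3/37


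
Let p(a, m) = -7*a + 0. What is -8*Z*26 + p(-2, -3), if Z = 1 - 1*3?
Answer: 430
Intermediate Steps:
Z = -2 (Z = 1 - 3 = -2)
p(a, m) = -7*a
-8*Z*26 + p(-2, -3) = -8*(-2)*26 - 7*(-2) = 16*26 + 14 = 416 + 14 = 430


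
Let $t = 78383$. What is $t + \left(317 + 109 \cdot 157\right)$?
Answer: $95813$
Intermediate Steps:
$t + \left(317 + 109 \cdot 157\right) = 78383 + \left(317 + 109 \cdot 157\right) = 78383 + \left(317 + 17113\right) = 78383 + 17430 = 95813$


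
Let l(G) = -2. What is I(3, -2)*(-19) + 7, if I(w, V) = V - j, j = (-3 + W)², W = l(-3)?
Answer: 520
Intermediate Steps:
W = -2
j = 25 (j = (-3 - 2)² = (-5)² = 25)
I(w, V) = -25 + V (I(w, V) = V - 1*25 = V - 25 = -25 + V)
I(3, -2)*(-19) + 7 = (-25 - 2)*(-19) + 7 = -27*(-19) + 7 = 513 + 7 = 520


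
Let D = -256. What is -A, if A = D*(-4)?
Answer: -1024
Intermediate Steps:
A = 1024 (A = -256*(-4) = 1024)
-A = -1*1024 = -1024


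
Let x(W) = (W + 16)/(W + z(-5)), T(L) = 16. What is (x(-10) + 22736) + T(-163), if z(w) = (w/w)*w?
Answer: 113758/5 ≈ 22752.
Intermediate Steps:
z(w) = w (z(w) = 1*w = w)
x(W) = (16 + W)/(-5 + W) (x(W) = (W + 16)/(W - 5) = (16 + W)/(-5 + W))
(x(-10) + 22736) + T(-163) = ((16 - 10)/(-5 - 10) + 22736) + 16 = (6/(-15) + 22736) + 16 = (-1/15*6 + 22736) + 16 = (-⅖ + 22736) + 16 = 113678/5 + 16 = 113758/5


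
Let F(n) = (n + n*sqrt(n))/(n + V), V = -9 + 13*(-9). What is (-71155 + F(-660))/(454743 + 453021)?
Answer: -239005/3049156 + 5*I*sqrt(165)/2702661 ≈ -0.078384 + 2.3764e-5*I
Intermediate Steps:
V = -126 (V = -9 - 117 = -126)
F(n) = (n + n**(3/2))/(-126 + n) (F(n) = (n + n*sqrt(n))/(n - 126) = (n + n**(3/2))/(-126 + n))
(-71155 + F(-660))/(454743 + 453021) = (-71155 + (-660 + (-660)**(3/2))/(-126 - 660))/(454743 + 453021) = (-71155 + (-660 - 1320*I*sqrt(165))/(-786))/907764 = (-71155 - (-660 - 1320*I*sqrt(165))/786)*(1/907764) = (-71155 + (110/131 + 220*I*sqrt(165)/131))*(1/907764) = (-9321195/131 + 220*I*sqrt(165)/131)*(1/907764) = -239005/3049156 + 5*I*sqrt(165)/2702661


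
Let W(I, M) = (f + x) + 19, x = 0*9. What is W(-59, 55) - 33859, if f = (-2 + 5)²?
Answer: -33831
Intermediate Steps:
x = 0
f = 9 (f = 3² = 9)
W(I, M) = 28 (W(I, M) = (9 + 0) + 19 = 9 + 19 = 28)
W(-59, 55) - 33859 = 28 - 33859 = -33831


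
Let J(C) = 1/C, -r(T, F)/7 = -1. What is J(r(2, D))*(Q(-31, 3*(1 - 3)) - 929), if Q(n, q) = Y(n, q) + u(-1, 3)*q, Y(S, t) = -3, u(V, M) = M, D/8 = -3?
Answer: -950/7 ≈ -135.71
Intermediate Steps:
D = -24 (D = 8*(-3) = -24)
r(T, F) = 7 (r(T, F) = -7*(-1) = 7)
Q(n, q) = -3 + 3*q
J(r(2, D))*(Q(-31, 3*(1 - 3)) - 929) = ((-3 + 3*(3*(1 - 3))) - 929)/7 = ((-3 + 3*(3*(-2))) - 929)/7 = ((-3 + 3*(-6)) - 929)/7 = ((-3 - 18) - 929)/7 = (-21 - 929)/7 = (⅐)*(-950) = -950/7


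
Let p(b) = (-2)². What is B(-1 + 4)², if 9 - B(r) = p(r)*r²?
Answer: 729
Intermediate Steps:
p(b) = 4
B(r) = 9 - 4*r²
B(-1 + 4)² = (9 - 4*(-1 + 4)²)² = (9 - 4*3²)² = (9 - 4*9)² = (9 - 36)² = (-27)² = 729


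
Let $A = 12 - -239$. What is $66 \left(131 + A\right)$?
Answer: $25212$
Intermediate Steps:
$A = 251$ ($A = 12 + 239 = 251$)
$66 \left(131 + A\right) = 66 \left(131 + 251\right) = 66 \cdot 382 = 25212$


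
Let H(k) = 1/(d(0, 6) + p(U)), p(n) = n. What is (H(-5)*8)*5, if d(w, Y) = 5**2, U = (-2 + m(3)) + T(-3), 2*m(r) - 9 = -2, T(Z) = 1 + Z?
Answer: 80/49 ≈ 1.6327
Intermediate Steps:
m(r) = 7/2 (m(r) = 9/2 + (1/2)*(-2) = 9/2 - 1 = 7/2)
U = -1/2 (U = (-2 + 7/2) + (1 - 3) = 3/2 - 2 = -1/2 ≈ -0.50000)
d(w, Y) = 25
H(k) = 2/49 (H(k) = 1/(25 - 1/2) = 1/(49/2) = 2/49)
(H(-5)*8)*5 = ((2/49)*8)*5 = (16/49)*5 = 80/49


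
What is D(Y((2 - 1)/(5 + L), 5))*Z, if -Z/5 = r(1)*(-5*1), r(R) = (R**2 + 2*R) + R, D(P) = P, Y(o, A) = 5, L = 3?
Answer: 500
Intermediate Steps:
r(R) = R**2 + 3*R
Z = 100 (Z = -5*1*(3 + 1)*(-5*1) = -5*1*4*(-5) = -20*(-5) = -5*(-20) = 100)
D(Y((2 - 1)/(5 + L), 5))*Z = 5*100 = 500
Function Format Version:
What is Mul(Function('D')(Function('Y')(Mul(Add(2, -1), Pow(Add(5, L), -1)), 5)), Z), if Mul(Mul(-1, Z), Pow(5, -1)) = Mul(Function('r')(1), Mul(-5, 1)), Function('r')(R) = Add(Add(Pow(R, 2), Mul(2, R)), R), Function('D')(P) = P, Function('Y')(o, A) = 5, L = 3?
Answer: 500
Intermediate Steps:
Function('r')(R) = Add(Pow(R, 2), Mul(3, R))
Z = 100 (Z = Mul(-5, Mul(Mul(1, Add(3, 1)), Mul(-5, 1))) = Mul(-5, Mul(Mul(1, 4), -5)) = Mul(-5, Mul(4, -5)) = Mul(-5, -20) = 100)
Mul(Function('D')(Function('Y')(Mul(Add(2, -1), Pow(Add(5, L), -1)), 5)), Z) = Mul(5, 100) = 500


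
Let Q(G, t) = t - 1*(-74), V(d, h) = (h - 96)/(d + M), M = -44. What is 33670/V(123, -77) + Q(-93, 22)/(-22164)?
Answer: -4912892094/319531 ≈ -15375.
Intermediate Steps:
V(d, h) = (-96 + h)/(-44 + d) (V(d, h) = (h - 96)/(d - 44) = (-96 + h)/(-44 + d))
Q(G, t) = 74 + t (Q(G, t) = t + 74 = 74 + t)
33670/V(123, -77) + Q(-93, 22)/(-22164) = 33670/(((-96 - 77)/(-44 + 123))) + (74 + 22)/(-22164) = 33670/((-173/79)) + 96*(-1/22164) = 33670/(((1/79)*(-173))) - 8/1847 = 33670/(-173/79) - 8/1847 = 33670*(-79/173) - 8/1847 = -2659930/173 - 8/1847 = -4912892094/319531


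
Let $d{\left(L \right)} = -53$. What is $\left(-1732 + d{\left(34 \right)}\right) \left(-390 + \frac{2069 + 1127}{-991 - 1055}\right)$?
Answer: $\frac{238337960}{341} \approx 6.9894 \cdot 10^{5}$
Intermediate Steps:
$\left(-1732 + d{\left(34 \right)}\right) \left(-390 + \frac{2069 + 1127}{-991 - 1055}\right) = \left(-1732 - 53\right) \left(-390 + \frac{2069 + 1127}{-991 - 1055}\right) = - 1785 \left(-390 + \frac{3196}{-2046}\right) = - 1785 \left(-390 + 3196 \left(- \frac{1}{2046}\right)\right) = - 1785 \left(-390 - \frac{1598}{1023}\right) = \left(-1785\right) \left(- \frac{400568}{1023}\right) = \frac{238337960}{341}$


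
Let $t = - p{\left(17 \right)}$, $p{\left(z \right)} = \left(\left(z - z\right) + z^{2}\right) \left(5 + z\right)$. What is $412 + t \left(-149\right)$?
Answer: $947754$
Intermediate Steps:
$p{\left(z \right)} = z^{2} \left(5 + z\right)$ ($p{\left(z \right)} = \left(0 + z^{2}\right) \left(5 + z\right) = z^{2} \left(5 + z\right)$)
$t = -6358$ ($t = - 17^{2} \left(5 + 17\right) = - 289 \cdot 22 = \left(-1\right) 6358 = -6358$)
$412 + t \left(-149\right) = 412 - -947342 = 412 + 947342 = 947754$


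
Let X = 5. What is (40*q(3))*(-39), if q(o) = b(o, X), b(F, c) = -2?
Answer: 3120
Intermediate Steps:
q(o) = -2
(40*q(3))*(-39) = (40*(-2))*(-39) = -80*(-39) = 3120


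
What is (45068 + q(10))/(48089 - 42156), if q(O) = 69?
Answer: 45137/5933 ≈ 7.6078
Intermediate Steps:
(45068 + q(10))/(48089 - 42156) = (45068 + 69)/(48089 - 42156) = 45137/5933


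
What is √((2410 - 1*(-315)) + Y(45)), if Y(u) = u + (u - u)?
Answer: √2770 ≈ 52.631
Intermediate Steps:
Y(u) = u (Y(u) = u + 0 = u)
√((2410 - 1*(-315)) + Y(45)) = √((2410 - 1*(-315)) + 45) = √((2410 + 315) + 45) = √(2725 + 45) = √2770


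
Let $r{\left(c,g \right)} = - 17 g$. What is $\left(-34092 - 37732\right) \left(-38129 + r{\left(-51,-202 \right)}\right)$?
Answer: $2491933680$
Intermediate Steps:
$\left(-34092 - 37732\right) \left(-38129 + r{\left(-51,-202 \right)}\right) = \left(-34092 - 37732\right) \left(-38129 - -3434\right) = - 71824 \left(-38129 + 3434\right) = \left(-71824\right) \left(-34695\right) = 2491933680$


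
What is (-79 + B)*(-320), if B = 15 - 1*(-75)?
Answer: -3520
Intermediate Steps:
B = 90 (B = 15 + 75 = 90)
(-79 + B)*(-320) = (-79 + 90)*(-320) = 11*(-320) = -3520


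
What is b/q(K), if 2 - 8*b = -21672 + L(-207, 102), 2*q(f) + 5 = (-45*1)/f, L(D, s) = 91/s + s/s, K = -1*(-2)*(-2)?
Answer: 442111/510 ≈ 866.88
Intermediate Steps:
K = -4 (K = 2*(-2) = -4)
L(D, s) = 1 + 91/s (L(D, s) = 91/s + 1 = 1 + 91/s)
q(f) = -5/2 - 45/(2*f) (q(f) = -5/2 + ((-45*1)/f)/2 = -5/2 + (-45/f)/2 = -5/2 - 45/(2*f))
b = 2210555/816 (b = ¼ - (-21672 + (91 + 102)/102)/8 = ¼ - (-21672 + (1/102)*193)/8 = ¼ - (-21672 + 193/102)/8 = ¼ - ⅛*(-2210351/102) = ¼ + 2210351/816 = 2210555/816 ≈ 2709.0)
b/q(K) = 2210555/(816*(((5/2)*(-9 - 1*(-4))/(-4)))) = 2210555/(816*(((5/2)*(-¼)*(-9 + 4)))) = 2210555/(816*(((5/2)*(-¼)*(-5)))) = 2210555/(816*(25/8)) = (2210555/816)*(8/25) = 442111/510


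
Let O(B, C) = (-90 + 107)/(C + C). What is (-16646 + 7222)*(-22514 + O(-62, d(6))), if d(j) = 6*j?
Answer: 1909527398/9 ≈ 2.1217e+8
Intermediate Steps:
O(B, C) = 17/(2*C) (O(B, C) = 17/((2*C)) = 17*(1/(2*C)) = 17/(2*C))
(-16646 + 7222)*(-22514 + O(-62, d(6))) = (-16646 + 7222)*(-22514 + 17/(2*((6*6)))) = -9424*(-22514 + (17/2)/36) = -9424*(-22514 + (17/2)*(1/36)) = -9424*(-22514 + 17/72) = -9424*(-1620991/72) = 1909527398/9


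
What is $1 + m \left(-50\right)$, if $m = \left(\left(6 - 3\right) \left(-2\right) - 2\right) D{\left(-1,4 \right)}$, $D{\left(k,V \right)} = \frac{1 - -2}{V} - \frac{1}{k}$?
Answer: $701$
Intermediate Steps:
$D{\left(k,V \right)} = - \frac{1}{k} + \frac{3}{V}$ ($D{\left(k,V \right)} = \frac{1 + 2}{V} - \frac{1}{k} = \frac{3}{V} - \frac{1}{k} = - \frac{1}{k} + \frac{3}{V}$)
$m = -14$ ($m = \left(\left(6 - 3\right) \left(-2\right) - 2\right) \left(- \frac{1}{-1} + \frac{3}{4}\right) = \left(3 \left(-2\right) - 2\right) \left(\left(-1\right) \left(-1\right) + 3 \cdot \frac{1}{4}\right) = \left(-6 - 2\right) \left(1 + \frac{3}{4}\right) = \left(-8\right) \frac{7}{4} = -14$)
$1 + m \left(-50\right) = 1 - -700 = 1 + 700 = 701$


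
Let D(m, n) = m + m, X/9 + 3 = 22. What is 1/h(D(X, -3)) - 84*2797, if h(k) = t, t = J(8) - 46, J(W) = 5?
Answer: -9632869/41 ≈ -2.3495e+5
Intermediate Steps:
X = 171 (X = -27 + 9*22 = -27 + 198 = 171)
D(m, n) = 2*m
t = -41 (t = 5 - 46 = -41)
h(k) = -41
1/h(D(X, -3)) - 84*2797 = 1/(-41) - 84*2797 = -1/41 - 234948 = -9632869/41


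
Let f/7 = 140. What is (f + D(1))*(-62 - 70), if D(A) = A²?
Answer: -129492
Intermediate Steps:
f = 980 (f = 7*140 = 980)
(f + D(1))*(-62 - 70) = (980 + 1²)*(-62 - 70) = (980 + 1)*(-132) = 981*(-132) = -129492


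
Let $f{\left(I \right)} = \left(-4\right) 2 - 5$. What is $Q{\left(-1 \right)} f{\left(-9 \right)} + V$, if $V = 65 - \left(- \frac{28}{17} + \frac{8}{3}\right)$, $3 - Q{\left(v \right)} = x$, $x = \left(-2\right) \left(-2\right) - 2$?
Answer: $\frac{2600}{51} \approx 50.98$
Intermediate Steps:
$x = 2$ ($x = 4 - 2 = 2$)
$f{\left(I \right)} = -13$ ($f{\left(I \right)} = -8 - 5 = -13$)
$Q{\left(v \right)} = 1$ ($Q{\left(v \right)} = 3 - 2 = 1$)
$V = \frac{3263}{51}$ ($V = 65 - \frac{52}{51} = \frac{3263}{51} \approx 63.98$)
$Q{\left(-1 \right)} f{\left(-9 \right)} + V = 1 \left(-13\right) + \frac{3263}{51} = -13 + \frac{3263}{51} = \frac{2600}{51}$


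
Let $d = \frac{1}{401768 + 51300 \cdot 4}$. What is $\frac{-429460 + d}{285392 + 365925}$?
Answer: $- \frac{260668477279}{395328576856} \approx -0.65937$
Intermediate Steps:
$d = \frac{1}{606968}$ ($d = \frac{1}{401768 + 205200} = \frac{1}{606968} \approx 1.6475 \cdot 10^{-6}$)
$\frac{-429460 + d}{285392 + 365925} = \frac{-429460 + \frac{1}{606968}}{285392 + 365925} = - \frac{260668477279}{606968 \cdot 651317} = \left(- \frac{260668477279}{606968}\right) \frac{1}{651317} = - \frac{260668477279}{395328576856}$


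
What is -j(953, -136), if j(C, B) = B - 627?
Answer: 763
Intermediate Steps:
j(C, B) = -627 + B
-j(953, -136) = -(-627 - 136) = -1*(-763) = 763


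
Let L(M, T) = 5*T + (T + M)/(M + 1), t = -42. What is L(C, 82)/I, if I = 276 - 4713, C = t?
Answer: -5590/60639 ≈ -0.092185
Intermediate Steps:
C = -42
L(M, T) = 5*T + (M + T)/(1 + M)
I = -4437
L(C, 82)/I = ((-42 + 6*82 + 5*(-42)*82)/(1 - 42))/(-4437) = ((-42 + 492 - 17220)/(-41))*(-1/4437) = -1/41*(-16770)*(-1/4437) = (16770/41)*(-1/4437) = -5590/60639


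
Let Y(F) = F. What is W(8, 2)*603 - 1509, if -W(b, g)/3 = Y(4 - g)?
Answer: -5127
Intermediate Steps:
W(b, g) = -12 + 3*g (W(b, g) = -3*(4 - g) = -12 + 3*g)
W(8, 2)*603 - 1509 = (-12 + 3*2)*603 - 1509 = (-12 + 6)*603 - 1509 = -6*603 - 1509 = -3618 - 1509 = -5127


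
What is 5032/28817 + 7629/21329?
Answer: 327172421/614637793 ≈ 0.53230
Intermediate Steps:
5032/28817 + 7629/21329 = 327172421/614637793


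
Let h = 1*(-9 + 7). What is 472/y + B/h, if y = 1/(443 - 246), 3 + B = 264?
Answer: 185707/2 ≈ 92854.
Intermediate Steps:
B = 261 (B = -3 + 264 = 261)
y = 1/197 ≈ 0.0050761
h = -2 (h = 1*(-2) = -2)
472/y + B/h = 472/(1/197) + 261/(-2) = 472*197 + 261*(-½) = 92984 - 261/2 = 185707/2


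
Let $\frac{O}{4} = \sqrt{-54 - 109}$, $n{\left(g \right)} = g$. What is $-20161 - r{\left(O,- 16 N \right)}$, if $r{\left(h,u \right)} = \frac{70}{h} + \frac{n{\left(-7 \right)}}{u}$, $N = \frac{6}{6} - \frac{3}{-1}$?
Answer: $- \frac{1290311}{64} + \frac{35 i \sqrt{163}}{326} \approx -20161.0 + 1.3707 i$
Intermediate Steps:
$N = 4$ ($N = 6 \cdot \frac{1}{6} - -3 = 1 + 3 = 4$)
$O = 4 i \sqrt{163}$ ($O = 4 \sqrt{-54 - 109} = 4 \sqrt{-163} = 4 i \sqrt{163} \approx 51.069 i$)
$r{\left(h,u \right)} = - \frac{7}{u} + \frac{70}{h}$ ($r{\left(h,u \right)} = \frac{70}{h} - \frac{7}{u} = - \frac{7}{u} + \frac{70}{h}$)
$-20161 - r{\left(O,- 16 N \right)} = -20161 - \left(- \frac{7}{\left(-16\right) 4} + \frac{70}{4 i \sqrt{163}}\right) = -20161 - \left(- \frac{7}{-64} + 70 \left(- \frac{i \sqrt{163}}{652}\right)\right) = -20161 - \left(\left(-7\right) \left(- \frac{1}{64}\right) - \frac{35 i \sqrt{163}}{326}\right) = -20161 - \left(\frac{7}{64} - \frac{35 i \sqrt{163}}{326}\right) = - \frac{1290311}{64} + \frac{35 i \sqrt{163}}{326}$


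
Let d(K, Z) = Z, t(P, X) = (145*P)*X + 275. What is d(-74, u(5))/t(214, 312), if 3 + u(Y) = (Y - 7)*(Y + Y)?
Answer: -23/9681635 ≈ -2.3756e-6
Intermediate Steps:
t(P, X) = 275 + 145*P*X (t(P, X) = 145*P*X + 275 = 275 + 145*P*X)
u(Y) = -3 + 2*Y*(-7 + Y) (u(Y) = -3 + (Y - 7)*(Y + Y) = -3 + (-7 + Y)*(2*Y) = -3 + 2*Y*(-7 + Y))
d(-74, u(5))/t(214, 312) = (-3 - 14*5 + 2*5**2)/(275 + 145*214*312) = (-3 - 70 + 2*25)/(275 + 9681360) = (-3 - 70 + 50)/9681635 = -23*1/9681635 = -23/9681635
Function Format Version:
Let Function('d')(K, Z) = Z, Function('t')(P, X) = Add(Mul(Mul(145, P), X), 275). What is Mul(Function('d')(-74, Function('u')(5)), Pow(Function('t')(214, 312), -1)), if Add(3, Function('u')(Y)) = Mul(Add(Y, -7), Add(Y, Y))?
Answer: Rational(-23, 9681635) ≈ -2.3756e-6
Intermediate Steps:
Function('t')(P, X) = Add(275, Mul(145, P, X)) (Function('t')(P, X) = Add(Mul(145, P, X), 275) = Add(275, Mul(145, P, X)))
Function('u')(Y) = Add(-3, Mul(2, Y, Add(-7, Y))) (Function('u')(Y) = Add(-3, Mul(Add(Y, -7), Add(Y, Y))) = Add(-3, Mul(Add(-7, Y), Mul(2, Y))) = Add(-3, Mul(2, Y, Add(-7, Y))))
Mul(Function('d')(-74, Function('u')(5)), Pow(Function('t')(214, 312), -1)) = Mul(Add(-3, Mul(-14, 5), Mul(2, Pow(5, 2))), Pow(Add(275, Mul(145, 214, 312)), -1)) = Mul(Add(-3, -70, Mul(2, 25)), Pow(Add(275, 9681360), -1)) = Mul(Add(-3, -70, 50), Pow(9681635, -1)) = Mul(-23, Rational(1, 9681635)) = Rational(-23, 9681635)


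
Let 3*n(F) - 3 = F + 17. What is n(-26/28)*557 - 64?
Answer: 48677/14 ≈ 3476.9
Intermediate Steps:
n(F) = 20/3 + F/3 (n(F) = 1 + (F + 17)/3 = 1 + (17 + F)/3 = 1 + (17/3 + F/3) = 20/3 + F/3)
n(-26/28)*557 - 64 = (20/3 + (-26/28)/3)*557 - 64 = (20/3 + (-26*1/28)/3)*557 - 64 = (20/3 + (⅓)*(-13/14))*557 - 64 = (20/3 - 13/42)*557 - 64 = (89/14)*557 - 64 = 49573/14 - 64 = 48677/14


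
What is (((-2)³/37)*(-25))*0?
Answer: 0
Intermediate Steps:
(((-2)³/37)*(-25))*0 = (-8*1/37*(-25))*0 = -8/37*(-25)*0 = (200/37)*0 = 0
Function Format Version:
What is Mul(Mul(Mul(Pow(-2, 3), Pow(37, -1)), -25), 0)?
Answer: 0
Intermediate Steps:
Mul(Mul(Mul(Pow(-2, 3), Pow(37, -1)), -25), 0) = Mul(Mul(Mul(-8, Rational(1, 37)), -25), 0) = Mul(Mul(Rational(-8, 37), -25), 0) = Mul(Rational(200, 37), 0) = 0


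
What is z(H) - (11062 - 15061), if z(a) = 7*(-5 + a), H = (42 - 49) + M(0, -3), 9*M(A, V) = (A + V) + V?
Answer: 11731/3 ≈ 3910.3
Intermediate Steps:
M(A, V) = A/9 + 2*V/9 (M(A, V) = ((A + V) + V)/9 = (A + 2*V)/9 = A/9 + 2*V/9)
H = -23/3 (H = (42 - 49) + ((1/9)*0 + (2/9)*(-3)) = -7 + (0 - 2/3) = -7 - 2/3 = -23/3 ≈ -7.6667)
z(a) = -35 + 7*a
z(H) - (11062 - 15061) = (-35 + 7*(-23/3)) - (11062 - 15061) = (-35 - 161/3) - 1*(-3999) = -266/3 + 3999 = 11731/3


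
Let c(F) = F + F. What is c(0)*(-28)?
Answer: 0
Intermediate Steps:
c(F) = 2*F
c(0)*(-28) = (2*0)*(-28) = 0*(-28) = 0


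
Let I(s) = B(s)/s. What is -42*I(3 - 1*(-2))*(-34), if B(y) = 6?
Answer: 8568/5 ≈ 1713.6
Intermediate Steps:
I(s) = 6/s
-42*I(3 - 1*(-2))*(-34) = -252/(3 - 1*(-2))*(-34) = -252/(3 + 2)*(-34) = -252/5*(-34) = 8568/5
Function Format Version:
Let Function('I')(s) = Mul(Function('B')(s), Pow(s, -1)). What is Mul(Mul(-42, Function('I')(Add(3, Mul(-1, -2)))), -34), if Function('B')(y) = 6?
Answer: Rational(8568, 5) ≈ 1713.6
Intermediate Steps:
Function('I')(s) = Mul(6, Pow(s, -1))
Mul(Mul(-42, Function('I')(Add(3, Mul(-1, -2)))), -34) = Mul(Mul(-42, Mul(6, Pow(Add(3, Mul(-1, -2)), -1))), -34) = Mul(Mul(-42, Mul(6, Pow(Add(3, 2), -1))), -34) = Mul(Mul(-42, Mul(6, Pow(5, -1))), -34) = Mul(Mul(-42, Mul(6, Rational(1, 5))), -34) = Mul(Mul(-42, Rational(6, 5)), -34) = Mul(Rational(-252, 5), -34) = Rational(8568, 5)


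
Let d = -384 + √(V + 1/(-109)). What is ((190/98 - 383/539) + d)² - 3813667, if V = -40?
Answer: -116128219308380/31666789 - 412628*I*√9701/8393 ≈ -3.6672e+6 - 4842.3*I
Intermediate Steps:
d = -384 + 7*I*√9701/109 (d = -384 + √(-40 + 1/(-109)) = -384 + √(-40 - 1/109) = -384 + √(-4361/109) = -384 + 7*I*√9701/109 ≈ -384.0 + 6.3253*I)
((190/98 - 383/539) + d)² - 3813667 = ((190/98 - 383/539) + (-384 + 7*I*√9701/109))² - 3813667 = ((190*(1/98) - 383*1/539) + (-384 + 7*I*√9701/109))² - 3813667 = ((95/49 - 383/539) + (-384 + 7*I*√9701/109))² - 3813667 = (662/539 + (-384 + 7*I*√9701/109))² - 3813667 = (-206314/539 + 7*I*√9701/109)² - 3813667 = -3813667 + (-206314/539 + 7*I*√9701/109)²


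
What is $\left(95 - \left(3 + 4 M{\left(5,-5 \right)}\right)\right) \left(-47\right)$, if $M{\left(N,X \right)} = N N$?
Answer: $376$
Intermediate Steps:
$M{\left(N,X \right)} = N^{2}$
$\left(95 - \left(3 + 4 M{\left(5,-5 \right)}\right)\right) \left(-47\right) = \left(95 - \left(3 + 4 \cdot 5^{2}\right)\right) \left(-47\right) = \left(95 - 103\right) \left(-47\right) = \left(-8\right) \left(-47\right) = 376$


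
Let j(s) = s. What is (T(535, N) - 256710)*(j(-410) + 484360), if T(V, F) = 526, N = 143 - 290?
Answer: -123980246800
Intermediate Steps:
N = -147
(T(535, N) - 256710)*(j(-410) + 484360) = (526 - 256710)*(-410 + 484360) = -256184*483950 = -123980246800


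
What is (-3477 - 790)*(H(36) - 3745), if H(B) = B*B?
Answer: 10449883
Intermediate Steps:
H(B) = B²
(-3477 - 790)*(H(36) - 3745) = (-3477 - 790)*(36² - 3745) = -4267*(1296 - 3745) = -4267*(-2449) = 10449883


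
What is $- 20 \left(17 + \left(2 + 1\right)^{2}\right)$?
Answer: $-520$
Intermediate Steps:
$- 20 \left(17 + \left(2 + 1\right)^{2}\right) = - 20 \left(17 + 3^{2}\right) = - 20 \left(17 + 9\right) = \left(-20\right) 26 = -520$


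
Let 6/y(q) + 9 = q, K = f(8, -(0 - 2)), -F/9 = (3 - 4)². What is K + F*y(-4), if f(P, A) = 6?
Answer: 132/13 ≈ 10.154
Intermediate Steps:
F = -9 (F = -9*(3 - 4)² = -9*(-1)² = -9*1 = -9)
K = 6
y(q) = 6/(-9 + q)
K + F*y(-4) = 6 - 54/(-9 - 4) = 6 - 54/(-13) = 6 - 54*(-1)/13 = 6 - 9*(-6/13) = 6 + 54/13 = 132/13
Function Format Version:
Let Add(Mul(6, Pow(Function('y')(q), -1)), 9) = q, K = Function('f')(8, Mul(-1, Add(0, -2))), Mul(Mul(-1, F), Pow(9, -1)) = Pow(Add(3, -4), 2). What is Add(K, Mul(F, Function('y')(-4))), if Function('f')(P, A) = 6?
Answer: Rational(132, 13) ≈ 10.154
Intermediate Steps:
F = -9 (F = Mul(-9, Pow(Add(3, -4), 2)) = Mul(-9, Pow(-1, 2)) = Mul(-9, 1) = -9)
K = 6
Function('y')(q) = Mul(6, Pow(Add(-9, q), -1))
Add(K, Mul(F, Function('y')(-4))) = Add(6, Mul(-9, Mul(6, Pow(Add(-9, -4), -1)))) = Add(6, Mul(-9, Mul(6, Pow(-13, -1)))) = Add(6, Mul(-9, Mul(6, Rational(-1, 13)))) = Add(6, Mul(-9, Rational(-6, 13))) = Add(6, Rational(54, 13)) = Rational(132, 13)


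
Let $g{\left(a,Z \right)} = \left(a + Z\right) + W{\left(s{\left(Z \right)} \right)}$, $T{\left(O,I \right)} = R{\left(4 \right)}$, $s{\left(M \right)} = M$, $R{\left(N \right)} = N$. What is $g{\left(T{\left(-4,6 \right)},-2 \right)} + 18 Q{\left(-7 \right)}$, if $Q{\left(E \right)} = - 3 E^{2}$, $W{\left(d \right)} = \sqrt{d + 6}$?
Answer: $-2642$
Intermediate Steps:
$T{\left(O,I \right)} = 4$
$W{\left(d \right)} = \sqrt{6 + d}$
$g{\left(a,Z \right)} = Z + a + \sqrt{6 + Z}$ ($g{\left(a,Z \right)} = \left(a + Z\right) + \sqrt{6 + Z} = \left(Z + a\right) + \sqrt{6 + Z} = Z + a + \sqrt{6 + Z}$)
$g{\left(T{\left(-4,6 \right)},-2 \right)} + 18 Q{\left(-7 \right)} = \left(-2 + 4 + \sqrt{6 - 2}\right) + 18 \left(- 3 \left(-7\right)^{2}\right) = \left(-2 + 4 + \sqrt{4}\right) + 18 \left(\left(-3\right) 49\right) = \left(-2 + 4 + 2\right) + 18 \left(-147\right) = 4 - 2646 = -2642$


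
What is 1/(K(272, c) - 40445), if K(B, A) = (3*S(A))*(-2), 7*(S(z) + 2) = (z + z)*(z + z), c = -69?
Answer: -7/397295 ≈ -1.7619e-5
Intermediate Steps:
S(z) = -2 + 4*z²/7 (S(z) = -2 + ((z + z)*(z + z))/7 = -2 + ((2*z)*(2*z))/7 = -2 + (4*z²)/7 = -2 + 4*z²/7)
K(B, A) = 12 - 24*A²/7 (K(B, A) = (3*(-2 + 4*A²/7))*(-2) = (-6 + 12*A²/7)*(-2) = 12 - 24*A²/7)
1/(K(272, c) - 40445) = 1/((12 - 24/7*(-69)²) - 40445) = 1/((12 - 24/7*4761) - 40445) = 1/((12 - 114264/7) - 40445) = 1/(-114180/7 - 40445) = 1/(-397295/7) = -7/397295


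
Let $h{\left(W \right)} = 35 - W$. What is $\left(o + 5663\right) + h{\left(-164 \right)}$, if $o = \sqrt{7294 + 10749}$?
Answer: $5862 + \sqrt{18043} \approx 5996.3$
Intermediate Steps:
$o = \sqrt{18043} \approx 134.32$
$\left(o + 5663\right) + h{\left(-164 \right)} = \left(\sqrt{18043} + 5663\right) + \left(35 - -164\right) = \left(5663 + \sqrt{18043}\right) + \left(35 + 164\right) = \left(5663 + \sqrt{18043}\right) + 199 = 5862 + \sqrt{18043}$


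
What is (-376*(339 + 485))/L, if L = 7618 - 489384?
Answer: 154912/240883 ≈ 0.64310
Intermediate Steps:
L = -481766
(-376*(339 + 485))/L = -376*(339 + 485)/(-481766) = -376*824*(-1/481766) = -309824*(-1/481766) = 154912/240883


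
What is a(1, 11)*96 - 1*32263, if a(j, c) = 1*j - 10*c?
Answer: -42727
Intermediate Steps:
a(j, c) = j - 10*c
a(1, 11)*96 - 1*32263 = (1 - 10*11)*96 - 1*32263 = (1 - 110)*96 - 32263 = -109*96 - 32263 = -10464 - 32263 = -42727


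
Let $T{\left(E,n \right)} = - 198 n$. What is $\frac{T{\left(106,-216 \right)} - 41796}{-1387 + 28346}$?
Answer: $\frac{972}{26959} \approx 0.036055$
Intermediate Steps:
$\frac{T{\left(106,-216 \right)} - 41796}{-1387 + 28346} = \frac{\left(-198\right) \left(-216\right) - 41796}{-1387 + 28346} = \frac{42768 - 41796}{26959} = 972 \cdot \frac{1}{26959} = \frac{972}{26959}$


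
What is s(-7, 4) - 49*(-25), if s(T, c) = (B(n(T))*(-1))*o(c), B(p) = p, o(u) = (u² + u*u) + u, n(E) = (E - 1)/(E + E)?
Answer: 8431/7 ≈ 1204.4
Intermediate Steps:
n(E) = (-1 + E)/(2*E) (n(E) = (-1 + E)/((2*E)) = (-1 + E)*(1/(2*E)) = (-1 + E)/(2*E))
o(u) = u + 2*u² (o(u) = (u² + u²) + u = 2*u² + u = u + 2*u²)
s(T, c) = -c*(1 + 2*c)*(-1 + T)/(2*T) (s(T, c) = (((-1 + T)/(2*T))*(-1))*(c*(1 + 2*c)) = (-(-1 + T)/(2*T))*(c*(1 + 2*c)) = -c*(1 + 2*c)*(-1 + T)/(2*T))
s(-7, 4) - 49*(-25) = -½*4*(1 + 2*4)*(-1 - 7)/(-7) - 49*(-25) = -½*4*(-⅐)*(1 + 8)*(-8) + 1225 = -½*4*(-⅐)*9*(-8) + 1225 = -144/7 + 1225 = 8431/7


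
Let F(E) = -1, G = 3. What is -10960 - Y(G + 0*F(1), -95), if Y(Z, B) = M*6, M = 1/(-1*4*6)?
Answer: -43839/4 ≈ -10960.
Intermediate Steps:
M = -1/24 (M = 1/(-4*6) = 1/(-24) = -1/24 ≈ -0.041667)
Y(Z, B) = -¼ (Y(Z, B) = -1/24*6 = -¼)
-10960 - Y(G + 0*F(1), -95) = -10960 - 1*(-¼) = -10960 + ¼ = -43839/4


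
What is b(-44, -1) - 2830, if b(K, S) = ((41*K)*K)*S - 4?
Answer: -82210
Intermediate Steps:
b(K, S) = -4 + 41*S*K² (b(K, S) = (41*K²)*S - 4 = 41*S*K² - 4 = -4 + 41*S*K²)
b(-44, -1) - 2830 = (-4 + 41*(-1)*(-44)²) - 2830 = (-4 + 41*(-1)*1936) - 2830 = (-4 - 79376) - 2830 = -79380 - 2830 = -82210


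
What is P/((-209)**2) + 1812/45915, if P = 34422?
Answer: 553212034/668537705 ≈ 0.82750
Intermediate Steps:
P/((-209)**2) + 1812/45915 = 34422/((-209)**2) + 1812/45915 = 34422/43681 + 1812*(1/45915) = 34422*(1/43681) + 604/15305 = 34422/43681 + 604/15305 = 553212034/668537705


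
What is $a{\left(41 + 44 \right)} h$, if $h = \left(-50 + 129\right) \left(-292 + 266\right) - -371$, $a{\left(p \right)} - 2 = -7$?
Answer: $8415$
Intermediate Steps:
$a{\left(p \right)} = -5$ ($a{\left(p \right)} = 2 - 7 = -5$)
$h = -1683$ ($h = 79 \left(-26\right) + 371 = -2054 + 371 = -1683$)
$a{\left(41 + 44 \right)} h = \left(-5\right) \left(-1683\right) = 8415$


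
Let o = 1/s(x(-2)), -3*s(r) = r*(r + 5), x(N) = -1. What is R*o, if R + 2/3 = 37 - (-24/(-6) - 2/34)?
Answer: 413/17 ≈ 24.294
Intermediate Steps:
s(r) = -r*(5 + r)/3 (s(r) = -r*(r + 5)/3 = -r*(5 + r)/3)
R = 1652/51 (R = -2/3 + (37 - (-24/(-6) - 2/34)) = -2/3 + (37 - (-24*(-1/6) - 2*1/34)) = -2/3 + (37 - (4 - 1/17)) = -2/3 + (37 - 1*67/17) = -2/3 + (37 - 67/17) = -2/3 + 562/17 = 1652/51 ≈ 32.392)
o = 3/4 (o = 1/(-1/3*(-1)*(5 - 1)) = 1/(-1/3*(-1)*4) = 1/(4/3) = 3/4 ≈ 0.75000)
R*o = (1652/51)*(3/4) = 413/17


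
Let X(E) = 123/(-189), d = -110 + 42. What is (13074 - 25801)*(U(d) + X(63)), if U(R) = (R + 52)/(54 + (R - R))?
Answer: 2278133/189 ≈ 12054.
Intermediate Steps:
d = -68
U(R) = 26/27 + R/54 (U(R) = (52 + R)/(54 + 0) = (52 + R)/54 = (52 + R)*(1/54) = 26/27 + R/54)
X(E) = -41/63 (X(E) = 123*(-1/189) = -41/63)
(13074 - 25801)*(U(d) + X(63)) = (13074 - 25801)*((26/27 + (1/54)*(-68)) - 41/63) = -12727*((26/27 - 34/27) - 41/63) = -12727*(-8/27 - 41/63) = -12727*(-179/189) = 2278133/189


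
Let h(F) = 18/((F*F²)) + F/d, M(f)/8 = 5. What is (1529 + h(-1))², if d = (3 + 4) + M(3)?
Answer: 5043272256/2209 ≈ 2.2831e+6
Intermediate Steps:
M(f) = 40 (M(f) = 8*5 = 40)
d = 47 (d = (3 + 4) + 40 = 7 + 40 = 47)
h(F) = 18/F³ + F/47 (h(F) = 18/((F*F²)) + F/47 = 18/(F³) + F*(1/47) = 18/F³ + F/47)
(1529 + h(-1))² = (1529 + (18/(-1)³ + (1/47)*(-1)))² = (1529 + (18*(-1) - 1/47))² = (1529 + (-18 - 1/47))² = (1529 - 847/47)² = (71016/47)² = 5043272256/2209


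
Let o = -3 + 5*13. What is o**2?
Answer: 3844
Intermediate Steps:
o = 62 (o = -3 + 65 = 62)
o**2 = 62**2 = 3844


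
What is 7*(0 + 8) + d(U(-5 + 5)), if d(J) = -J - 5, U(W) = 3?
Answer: 48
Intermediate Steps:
d(J) = -5 - J
7*(0 + 8) + d(U(-5 + 5)) = 7*(0 + 8) + (-5 - 1*3) = 7*8 + (-5 - 3) = 56 - 8 = 48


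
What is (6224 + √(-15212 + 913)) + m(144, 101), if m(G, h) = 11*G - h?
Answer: 7707 + I*√14299 ≈ 7707.0 + 119.58*I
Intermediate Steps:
m(G, h) = -h + 11*G
(6224 + √(-15212 + 913)) + m(144, 101) = (6224 + √(-15212 + 913)) + (-1*101 + 11*144) = (6224 + √(-14299)) + (-101 + 1584) = (6224 + I*√14299) + 1483 = 7707 + I*√14299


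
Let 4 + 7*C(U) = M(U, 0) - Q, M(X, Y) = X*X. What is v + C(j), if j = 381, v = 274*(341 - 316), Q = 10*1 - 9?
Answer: 193106/7 ≈ 27587.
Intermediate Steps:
M(X, Y) = X²
Q = 1 (Q = 10 - 9 = 1)
v = 6850 (v = 274*25 = 6850)
C(U) = -5/7 + U²/7 (C(U) = -4/7 + (U² - 1*1)/7 = -4/7 + (U² - 1)/7 = -4/7 + (-1 + U²)/7 = -4/7 + (-⅐ + U²/7) = -5/7 + U²/7)
v + C(j) = 6850 + (-5/7 + (⅐)*381²) = 6850 + (-5/7 + (⅐)*145161) = 6850 + (-5/7 + 145161/7) = 6850 + 145156/7 = 193106/7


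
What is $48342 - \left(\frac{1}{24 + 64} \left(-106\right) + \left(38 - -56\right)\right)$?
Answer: $\frac{2122965}{44} \approx 48249.0$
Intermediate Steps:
$48342 - \left(\frac{1}{24 + 64} \left(-106\right) + \left(38 - -56\right)\right) = 48342 - \left(\frac{1}{88} \left(-106\right) + \left(38 + 56\right)\right) = 48342 - \left(\frac{1}{88} \left(-106\right) + 94\right) = 48342 - \left(- \frac{53}{44} + 94\right) = 48342 - \frac{4083}{44} = \frac{2122965}{44}$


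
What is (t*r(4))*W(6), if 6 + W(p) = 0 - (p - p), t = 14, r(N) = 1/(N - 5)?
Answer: 84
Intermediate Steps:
r(N) = 1/(-5 + N)
W(p) = -6 (W(p) = -6 + (0 - (p - p)) = -6 + (0 - 1*0) = -6 + (0 + 0) = -6 + 0 = -6)
(t*r(4))*W(6) = (14/(-5 + 4))*(-6) = (14/(-1))*(-6) = (14*(-1))*(-6) = -14*(-6) = 84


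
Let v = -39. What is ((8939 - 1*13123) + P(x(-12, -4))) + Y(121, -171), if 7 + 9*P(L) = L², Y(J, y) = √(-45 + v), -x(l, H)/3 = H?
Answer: -37519/9 + 2*I*√21 ≈ -4168.8 + 9.1651*I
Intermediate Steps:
x(l, H) = -3*H
Y(J, y) = 2*I*√21 (Y(J, y) = √(-45 - 39) = √(-84) = 2*I*√21)
P(L) = -7/9 + L²/9
((8939 - 1*13123) + P(x(-12, -4))) + Y(121, -171) = ((8939 - 1*13123) + (-7/9 + (-3*(-4))²/9)) + 2*I*√21 = ((8939 - 13123) + (-7/9 + (⅑)*12²)) + 2*I*√21 = (-4184 + (-7/9 + (⅑)*144)) + 2*I*√21 = (-4184 + (-7/9 + 16)) + 2*I*√21 = (-4184 + 137/9) + 2*I*√21 = -37519/9 + 2*I*√21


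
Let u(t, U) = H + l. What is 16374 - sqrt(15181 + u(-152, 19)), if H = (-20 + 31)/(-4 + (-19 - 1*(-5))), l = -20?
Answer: 16374 - sqrt(545774)/6 ≈ 16251.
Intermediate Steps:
H = -11/18 (H = 11/(-4 + (-19 + 5)) = 11/(-4 - 14) = 11/(-18) = 11*(-1/18) = -11/18 ≈ -0.61111)
u(t, U) = -371/18 (u(t, U) = -11/18 - 20 = -371/18)
16374 - sqrt(15181 + u(-152, 19)) = 16374 - sqrt(15181 - 371/18) = 16374 - sqrt(272887/18) = 16374 - sqrt(545774)/6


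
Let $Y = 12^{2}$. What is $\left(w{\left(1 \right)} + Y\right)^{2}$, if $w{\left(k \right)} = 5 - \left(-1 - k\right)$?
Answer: $22801$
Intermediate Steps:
$w{\left(k \right)} = 6 + k$ ($w{\left(k \right)} = 5 + \left(1 + k\right) = 6 + k$)
$Y = 144$
$\left(w{\left(1 \right)} + Y\right)^{2} = \left(\left(6 + 1\right) + 144\right)^{2} = \left(7 + 144\right)^{2} = 151^{2} = 22801$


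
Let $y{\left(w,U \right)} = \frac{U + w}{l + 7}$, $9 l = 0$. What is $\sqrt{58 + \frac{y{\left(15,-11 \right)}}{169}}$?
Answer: $\frac{\sqrt{480326}}{91} \approx 7.616$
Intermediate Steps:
$l = 0$ ($l = \frac{1}{9} \cdot 0 = 0$)
$y{\left(w,U \right)} = \frac{U}{7} + \frac{w}{7}$ ($y{\left(w,U \right)} = \frac{U + w}{0 + 7} = \frac{U + w}{7} = \left(U + w\right) \frac{1}{7} = \frac{U}{7} + \frac{w}{7}$)
$\sqrt{58 + \frac{y{\left(15,-11 \right)}}{169}} = \sqrt{58 + \frac{\frac{1}{7} \left(-11\right) + \frac{1}{7} \cdot 15}{169}} = \sqrt{58 + \left(- \frac{11}{7} + \frac{15}{7}\right) \frac{1}{169}} = \sqrt{58 + \frac{4}{7} \cdot \frac{1}{169}} = \sqrt{58 + \frac{4}{1183}} = \sqrt{\frac{68618}{1183}} = \frac{\sqrt{480326}}{91}$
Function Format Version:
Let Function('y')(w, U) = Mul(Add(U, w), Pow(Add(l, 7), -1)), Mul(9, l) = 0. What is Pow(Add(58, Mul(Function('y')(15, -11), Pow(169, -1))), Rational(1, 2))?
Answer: Mul(Rational(1, 91), Pow(480326, Rational(1, 2))) ≈ 7.6160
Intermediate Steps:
l = 0 (l = Mul(Rational(1, 9), 0) = 0)
Function('y')(w, U) = Add(Mul(Rational(1, 7), U), Mul(Rational(1, 7), w)) (Function('y')(w, U) = Mul(Add(U, w), Pow(Add(0, 7), -1)) = Mul(Add(U, w), Pow(7, -1)) = Mul(Add(U, w), Rational(1, 7)) = Add(Mul(Rational(1, 7), U), Mul(Rational(1, 7), w)))
Pow(Add(58, Mul(Function('y')(15, -11), Pow(169, -1))), Rational(1, 2)) = Pow(Add(58, Mul(Add(Mul(Rational(1, 7), -11), Mul(Rational(1, 7), 15)), Pow(169, -1))), Rational(1, 2)) = Pow(Add(58, Mul(Add(Rational(-11, 7), Rational(15, 7)), Rational(1, 169))), Rational(1, 2)) = Pow(Add(58, Mul(Rational(4, 7), Rational(1, 169))), Rational(1, 2)) = Pow(Add(58, Rational(4, 1183)), Rational(1, 2)) = Pow(Rational(68618, 1183), Rational(1, 2)) = Mul(Rational(1, 91), Pow(480326, Rational(1, 2)))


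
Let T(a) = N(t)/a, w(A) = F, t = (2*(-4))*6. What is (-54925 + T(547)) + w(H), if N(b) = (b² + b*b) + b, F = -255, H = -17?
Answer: -30178900/547 ≈ -55172.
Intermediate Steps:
t = -48 (t = -8*6 = -48)
w(A) = -255
N(b) = b + 2*b² (N(b) = (b² + b²) + b = 2*b² + b = b + 2*b²)
T(a) = 4560/a (T(a) = (-48*(1 + 2*(-48)))/a = (-48*(1 - 96))/a = (-48*(-95))/a = 4560/a)
(-54925 + T(547)) + w(H) = (-54925 + 4560/547) - 255 = -30039415/547 - 255 = -30178900/547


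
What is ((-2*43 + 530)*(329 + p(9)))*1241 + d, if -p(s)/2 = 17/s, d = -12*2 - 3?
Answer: 537596155/3 ≈ 1.7920e+8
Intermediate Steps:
d = -27 (d = -24 - 3 = -27)
p(s) = -34/s
((-2*43 + 530)*(329 + p(9)))*1241 + d = ((-2*43 + 530)*(329 - 34/9))*1241 - 27 = ((-86 + 530)*(329 - 34*⅑))*1241 - 27 = (444*(329 - 34/9))*1241 - 27 = (444*(2927/9))*1241 - 27 = (433196/3)*1241 - 27 = 537596236/3 - 27 = 537596155/3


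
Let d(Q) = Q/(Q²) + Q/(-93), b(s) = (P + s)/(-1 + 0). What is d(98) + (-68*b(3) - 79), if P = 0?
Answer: 1129739/9114 ≈ 123.96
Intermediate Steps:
b(s) = -s (b(s) = (0 + s)/(-1 + 0) = s/(-1) = s*(-1) = -s)
d(Q) = 1/Q - Q/93 (d(Q) = Q/Q² + Q*(-1/93) = 1/Q - Q/93)
d(98) + (-68*b(3) - 79) = (1/98 - 1/93*98) + (-(-68)*3 - 79) = (1/98 - 98/93) + (-68*(-3) - 79) = -9511/9114 + (204 - 79) = -9511/9114 + 125 = 1129739/9114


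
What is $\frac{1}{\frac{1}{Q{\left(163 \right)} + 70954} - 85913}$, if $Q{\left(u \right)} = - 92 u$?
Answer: $- \frac{55958}{4807519653} \approx -1.164 \cdot 10^{-5}$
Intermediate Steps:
$\frac{1}{\frac{1}{Q{\left(163 \right)} + 70954} - 85913} = \frac{1}{\frac{1}{\left(-92\right) 163 + 70954} - 85913} = \frac{1}{\frac{1}{-14996 + 70954} - 85913} = \frac{1}{\frac{1}{55958} - 85913} = \frac{1}{- \frac{4807519653}{55958}} = - \frac{55958}{4807519653}$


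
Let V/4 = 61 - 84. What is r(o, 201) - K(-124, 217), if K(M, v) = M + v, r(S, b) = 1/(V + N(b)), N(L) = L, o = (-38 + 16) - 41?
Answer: -10136/109 ≈ -92.991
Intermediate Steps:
o = -63 (o = -22 - 41 = -63)
V = -92 (V = 4*(61 - 84) = 4*(-23) = -92)
r(S, b) = 1/(-92 + b)
r(o, 201) - K(-124, 217) = 1/(-92 + 201) - (-124 + 217) = 1/109 - 1*93 = 1/109 - 93 = -10136/109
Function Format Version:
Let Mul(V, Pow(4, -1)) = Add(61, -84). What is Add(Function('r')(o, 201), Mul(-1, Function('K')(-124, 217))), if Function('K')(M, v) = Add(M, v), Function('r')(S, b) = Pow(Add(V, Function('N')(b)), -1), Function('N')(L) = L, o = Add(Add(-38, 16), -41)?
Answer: Rational(-10136, 109) ≈ -92.991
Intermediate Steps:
o = -63 (o = Add(-22, -41) = -63)
V = -92 (V = Mul(4, Add(61, -84)) = Mul(4, -23) = -92)
Function('r')(S, b) = Pow(Add(-92, b), -1)
Add(Function('r')(o, 201), Mul(-1, Function('K')(-124, 217))) = Add(Pow(Add(-92, 201), -1), Mul(-1, Add(-124, 217))) = Add(Pow(109, -1), Mul(-1, 93)) = Add(Rational(1, 109), -93) = Rational(-10136, 109)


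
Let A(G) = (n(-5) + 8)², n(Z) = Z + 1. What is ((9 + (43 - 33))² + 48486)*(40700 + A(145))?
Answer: 1988854452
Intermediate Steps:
n(Z) = 1 + Z
A(G) = 16 (A(G) = ((1 - 5) + 8)² = (-4 + 8)² = 4² = 16)
((9 + (43 - 33))² + 48486)*(40700 + A(145)) = ((9 + (43 - 33))² + 48486)*(40700 + 16) = ((9 + 10)² + 48486)*40716 = (19² + 48486)*40716 = (361 + 48486)*40716 = 48847*40716 = 1988854452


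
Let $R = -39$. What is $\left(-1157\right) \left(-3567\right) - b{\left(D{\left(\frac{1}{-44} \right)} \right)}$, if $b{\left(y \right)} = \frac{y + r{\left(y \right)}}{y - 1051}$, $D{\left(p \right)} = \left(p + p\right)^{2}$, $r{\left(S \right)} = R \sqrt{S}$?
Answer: $\frac{2099344405120}{508683} \approx 4.127 \cdot 10^{6}$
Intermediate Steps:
$r{\left(S \right)} = - 39 \sqrt{S}$
$D{\left(p \right)} = 4 p^{2}$ ($D{\left(p \right)} = \left(2 p\right)^{2} = 4 p^{2}$)
$b{\left(y \right)} = \frac{y - 39 \sqrt{y}}{-1051 + y}$ ($b{\left(y \right)} = \frac{y - 39 \sqrt{y}}{y - 1051} = \frac{y - 39 \sqrt{y}}{-1051 + y}$)
$\left(-1157\right) \left(-3567\right) - b{\left(D{\left(\frac{1}{-44} \right)} \right)} = \left(-1157\right) \left(-3567\right) - \frac{4 \left(\frac{1}{-44}\right)^{2} - 39 \sqrt{4 \left(\frac{1}{-44}\right)^{2}}}{-1051 + 4 \left(\frac{1}{-44}\right)^{2}} = 4127019 - \frac{4 \left(- \frac{1}{44}\right)^{2} - 39 \sqrt{4 \left(- \frac{1}{44}\right)^{2}}}{-1051 + 4 \left(- \frac{1}{44}\right)^{2}} = 4127019 - \frac{4 \cdot \frac{1}{1936} - 39 \sqrt{4 \cdot \frac{1}{1936}}}{-1051 + 4 \cdot \frac{1}{1936}} = 4127019 - \frac{\frac{1}{484} - \frac{39}{22}}{-1051 + \frac{1}{484}} = 4127019 - \frac{\frac{1}{484} - \frac{39}{22}}{- \frac{508683}{484}} = 4127019 - - \frac{484 \left(\frac{1}{484} - \frac{39}{22}\right)}{508683} = 4127019 - \left(- \frac{484}{508683}\right) \left(- \frac{857}{484}\right) = 4127019 - \frac{857}{508683} = \frac{2099344405120}{508683}$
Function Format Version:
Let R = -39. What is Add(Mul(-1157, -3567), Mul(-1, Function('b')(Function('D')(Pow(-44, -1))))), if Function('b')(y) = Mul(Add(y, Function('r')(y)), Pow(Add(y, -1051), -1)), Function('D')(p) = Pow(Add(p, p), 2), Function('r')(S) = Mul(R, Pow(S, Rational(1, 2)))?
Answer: Rational(2099344405120, 508683) ≈ 4.1270e+6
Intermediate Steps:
Function('r')(S) = Mul(-39, Pow(S, Rational(1, 2)))
Function('D')(p) = Mul(4, Pow(p, 2)) (Function('D')(p) = Pow(Mul(2, p), 2) = Mul(4, Pow(p, 2)))
Function('b')(y) = Mul(Pow(Add(-1051, y), -1), Add(y, Mul(-39, Pow(y, Rational(1, 2))))) (Function('b')(y) = Mul(Add(y, Mul(-39, Pow(y, Rational(1, 2)))), Pow(Add(y, -1051), -1)) = Mul(Add(y, Mul(-39, Pow(y, Rational(1, 2)))), Pow(Add(-1051, y), -1)) = Mul(Pow(Add(-1051, y), -1), Add(y, Mul(-39, Pow(y, Rational(1, 2))))))
Add(Mul(-1157, -3567), Mul(-1, Function('b')(Function('D')(Pow(-44, -1))))) = Add(Mul(-1157, -3567), Mul(-1, Mul(Pow(Add(-1051, Mul(4, Pow(Pow(-44, -1), 2))), -1), Add(Mul(4, Pow(Pow(-44, -1), 2)), Mul(-39, Pow(Mul(4, Pow(Pow(-44, -1), 2)), Rational(1, 2))))))) = Add(4127019, Mul(-1, Mul(Pow(Add(-1051, Mul(4, Pow(Rational(-1, 44), 2))), -1), Add(Mul(4, Pow(Rational(-1, 44), 2)), Mul(-39, Pow(Mul(4, Pow(Rational(-1, 44), 2)), Rational(1, 2))))))) = Add(4127019, Mul(-1, Mul(Pow(Add(-1051, Mul(4, Rational(1, 1936))), -1), Add(Mul(4, Rational(1, 1936)), Mul(-39, Pow(Mul(4, Rational(1, 1936)), Rational(1, 2))))))) = Add(4127019, Mul(-1, Mul(Pow(Add(-1051, Rational(1, 484)), -1), Add(Rational(1, 484), Mul(-39, Pow(Rational(1, 484), Rational(1, 2))))))) = Add(4127019, Mul(-1, Mul(Pow(Rational(-508683, 484), -1), Add(Rational(1, 484), Mul(-39, Rational(1, 22)))))) = Add(4127019, Mul(-1, Mul(Rational(-484, 508683), Add(Rational(1, 484), Rational(-39, 22))))) = Add(4127019, Mul(-1, Mul(Rational(-484, 508683), Rational(-857, 484)))) = Add(4127019, Mul(-1, Rational(857, 508683))) = Add(4127019, Rational(-857, 508683)) = Rational(2099344405120, 508683)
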